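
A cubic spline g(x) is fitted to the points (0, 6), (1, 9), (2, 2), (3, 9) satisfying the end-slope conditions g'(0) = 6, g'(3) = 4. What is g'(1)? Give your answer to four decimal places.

Write σ_i for g''(x_i). With h_i = 1, 1, 1 and divided differences Δ_i = 3, -7, 7, the continuity of g' gives the tridiagonal system
  1·σ_0 + 4·σ_1 + 1·σ_2 = 6(Δ_1 - Δ_0) = -60
  1·σ_1 + 4·σ_2 + 1·σ_3 = 6(Δ_2 - Δ_1) = 84
Clamped end conditions give two more equations: 2h_0·σ_0 + h_0·σ_1 = 6(Δ_0 - g'(0)) = -18 and h_2·σ_2 + 2h_2·σ_3 = 6(g'(3) - Δ_2) = -18.
Hence σ_0 = 46/15, σ_1 = -362/15, σ_2 = 502/15, σ_3 = -386/15.
On [1, 2], g'(x) = b_1 + 2c_1·(x - 1) + 3d_1·(x - 1)² with b_1 = Δ_1 - h_1(2σ_1 + σ_2)/6 = -68/15, c_1 = σ_1/2 = -181/15, d_1 = (σ_2 - σ_1)/(6h_1) = 48/5. So g'(1) = -68/15.

-4.5333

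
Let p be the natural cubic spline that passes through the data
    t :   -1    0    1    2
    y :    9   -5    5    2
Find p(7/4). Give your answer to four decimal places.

Let σ_i = p''(x_i). Step sizes h_i = 1, 1, 1; slopes of the chords Δ_i = (y_(i+1) - y_i)/h_i = -14, 10, -3.
  1·σ_0 + 4·σ_1 + 1·σ_2 = 6(Δ_1 - Δ_0) = 144
  1·σ_1 + 4·σ_2 + 1·σ_3 = 6(Δ_2 - Δ_1) = -78
Natural end conditions: σ_0 = σ_3 = 0.
Solving: σ_0 = 0, σ_1 = 218/5, σ_2 = -152/5, σ_3 = 0.
On [1, 2], p(t) = 5 + 107/15·(t - 1) - 76/5·(t - 1)² + 76/15·(t - 1)³.
With (t - 1) = 3/4: p(7/4) = 63/16.

3.9375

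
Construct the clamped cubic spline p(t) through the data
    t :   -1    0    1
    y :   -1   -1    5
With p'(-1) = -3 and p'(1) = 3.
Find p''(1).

-15

Write M_i for p''(x_i). With h_i = 1, 1 and divided differences Δ_i = 0, 6, the continuity of p' gives the tridiagonal system
  1·M_0 + 4·M_1 + 1·M_2 = 6(Δ_1 - Δ_0) = 36
Clamped end conditions give two more equations: 2h_0·M_0 + h_0·M_1 = 6(Δ_0 - p'(-1)) = 18 and h_1·M_1 + 2h_1·M_2 = 6(p'(1) - Δ_1) = -18.
Solving: M_0 = 3, M_1 = 12, M_2 = -15.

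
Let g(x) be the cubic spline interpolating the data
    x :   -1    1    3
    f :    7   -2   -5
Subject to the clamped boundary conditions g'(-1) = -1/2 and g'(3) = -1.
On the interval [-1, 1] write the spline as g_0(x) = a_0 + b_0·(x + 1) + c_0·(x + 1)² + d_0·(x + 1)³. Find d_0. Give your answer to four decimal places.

1.0938

Let m_i = g''(x_i). Step sizes h_i = 2, 2; slopes of the chords Δ_i = (y_(i+1) - y_i)/h_i = -9/2, -3/2.
  2·m_0 + 8·m_1 + 2·m_2 = 6(Δ_1 - Δ_0) = 18
Clamped end conditions give two more equations: 2h_0·m_0 + h_0·m_1 = 6(Δ_0 - g'(-1)) = -24 and h_1·m_1 + 2h_1·m_2 = 6(g'(3) - Δ_1) = 3.
Hence m_0 = -67/8, m_1 = 19/4, m_2 = -13/8.
On [-1, 1], with g_0(x) = a_0 + b_0·(x + 1) + c_0·(x + 1)² + d_0·(x + 1)³: c_0 = m_0/2 = -67/16, d_0 = (m_1 - m_0)/(6h_0) = 35/32, b_0 = Δ_0 - h_0(2m_0 + m_1)/6 = -1/2.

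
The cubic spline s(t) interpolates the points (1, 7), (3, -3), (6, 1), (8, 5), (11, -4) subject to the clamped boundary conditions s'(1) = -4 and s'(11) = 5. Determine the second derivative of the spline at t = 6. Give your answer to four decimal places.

Put M_i = s'' at the i-th knot. Here h = (2, 3, 2, 3) and Δ = (-5, 4/3, 2, -3), so the interior equations h_(i-1)·M_(i-1) + 2(h_(i-1)+h_i)·M_i + h_i·M_(i+1) = 6(Δ_i − Δ_(i-1)) read
  2·M_0 + 10·M_1 + 3·M_2 = 6(Δ_1 - Δ_0) = 38
  3·M_1 + 10·M_2 + 2·M_3 = 6(Δ_2 - Δ_1) = 4
  2·M_2 + 10·M_3 + 3·M_4 = 6(Δ_3 - Δ_2) = -30
Clamped end conditions give two more equations: 2h_0·M_0 + h_0·M_1 = 6(Δ_0 - s'(1)) = -6 and h_3·M_3 + 2h_3·M_4 = 6(s'(11) - Δ_3) = 48.
Hence M_0 = -647/174, M_1 = 386/87, M_2 = 31/87, M_3 = -560/87, M_4 = 976/87.

0.3563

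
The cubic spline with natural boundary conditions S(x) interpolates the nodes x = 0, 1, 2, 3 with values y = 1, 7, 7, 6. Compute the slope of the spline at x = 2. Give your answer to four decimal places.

-1.2667

Let M_i = S''(x_i). Step sizes h_i = 1, 1, 1; slopes of the chords Δ_i = (y_(i+1) - y_i)/h_i = 6, 0, -1.
  1·M_0 + 4·M_1 + 1·M_2 = 6(Δ_1 - Δ_0) = -36
  1·M_1 + 4·M_2 + 1·M_3 = 6(Δ_2 - Δ_1) = -6
Natural end conditions: M_0 = M_3 = 0.
Hence M_0 = 0, M_1 = -46/5, M_2 = 4/5, M_3 = 0.
On [2, 3], S'(x) = b_2 + 2c_2·(x - 2) + 3d_2·(x - 2)² with b_2 = Δ_2 - h_2(2M_2 + M_3)/6 = -19/15, c_2 = M_2/2 = 2/5, d_2 = (M_3 - M_2)/(6h_2) = -2/15. So S'(2) = -19/15.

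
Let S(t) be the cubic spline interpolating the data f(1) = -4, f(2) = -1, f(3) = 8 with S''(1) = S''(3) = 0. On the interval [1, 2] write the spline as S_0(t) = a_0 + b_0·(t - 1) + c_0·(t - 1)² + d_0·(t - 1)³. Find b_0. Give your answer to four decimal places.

Write σ_i for S''(x_i). With h_i = 1, 1 and divided differences Δ_i = 3, 9, the continuity of S' gives the tridiagonal system
  1·σ_0 + 4·σ_1 + 1·σ_2 = 6(Δ_1 - Δ_0) = 36
Natural end conditions: σ_0 = σ_2 = 0.
Solving the tridiagonal system: σ_0 = 0, σ_1 = 9, σ_2 = 0.
On [1, 2], with S_0(t) = a_0 + b_0·(t - 1) + c_0·(t - 1)² + d_0·(t - 1)³: c_0 = σ_0/2 = 0, d_0 = (σ_1 - σ_0)/(6h_0) = 3/2, b_0 = Δ_0 - h_0(2σ_0 + σ_1)/6 = 3/2.

1.5000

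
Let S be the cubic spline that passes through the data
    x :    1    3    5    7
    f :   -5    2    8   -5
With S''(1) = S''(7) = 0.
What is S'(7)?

-9

With m_i denoting the second derivative at x_i, h_i = 2, 2, 2, and Δ_i = (y_(i+1) − y_i)/h_i = 7/2, 3, -13/2:
  2·m_0 + 8·m_1 + 2·m_2 = 6(Δ_1 - Δ_0) = -3
  2·m_1 + 8·m_2 + 2·m_3 = 6(Δ_2 - Δ_1) = -57
Natural end conditions: m_0 = m_3 = 0.
Solving the tridiagonal system: m_0 = 0, m_1 = 3/2, m_2 = -15/2, m_3 = 0.
On [5, 7], S'(x) = b_2 + 2c_2·(x - 5) + 3d_2·(x - 5)² with b_2 = Δ_2 - h_2(2m_2 + m_3)/6 = -3/2, c_2 = m_2/2 = -15/4, d_2 = (m_3 - m_2)/(6h_2) = 5/8. So S'(7) = -9.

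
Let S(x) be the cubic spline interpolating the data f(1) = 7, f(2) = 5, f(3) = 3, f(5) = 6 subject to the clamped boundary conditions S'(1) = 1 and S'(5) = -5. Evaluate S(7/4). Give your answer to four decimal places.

5.8420

Put m_i = S'' at the i-th knot. Here h = (1, 1, 2) and Δ = (-2, -2, 3/2), so the interior equations h_(i-1)·m_(i-1) + 2(h_(i-1)+h_i)·m_i + h_i·m_(i+1) = 6(Δ_i − Δ_(i-1)) read
  1·m_0 + 4·m_1 + 1·m_2 = 6(Δ_1 - Δ_0) = 0
  1·m_1 + 6·m_2 + 2·m_3 = 6(Δ_2 - Δ_1) = 21
Clamped end conditions give two more equations: 2h_0·m_0 + h_0·m_1 = 6(Δ_0 - S'(1)) = -18 and h_2·m_2 + 2h_2·m_3 = 6(S'(5) - Δ_2) = -39.
Hence m_0 = -201/22, m_1 = 3/11, m_2 = 177/22, m_3 = -303/22.
On [1, 2], S(x) = 7 + 1·(x - 1) - 201/44·(x - 1)² + 69/44·(x - 1)³.
With (x - 1) = 3/4: S(7/4) = 16451/2816.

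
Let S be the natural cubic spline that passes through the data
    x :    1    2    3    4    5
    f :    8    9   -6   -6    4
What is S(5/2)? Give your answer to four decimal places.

1.6741

Put m_i = S'' at the i-th knot. Here h = (1, 1, 1, 1) and Δ = (1, -15, 0, 10), so the interior equations h_(i-1)·m_(i-1) + 2(h_(i-1)+h_i)·m_i + h_i·m_(i+1) = 6(Δ_i − Δ_(i-1)) read
  1·m_0 + 4·m_1 + 1·m_2 = 6(Δ_1 - Δ_0) = -96
  1·m_1 + 4·m_2 + 1·m_3 = 6(Δ_2 - Δ_1) = 90
  1·m_2 + 4·m_3 + 1·m_4 = 6(Δ_3 - Δ_2) = 60
Natural end conditions: m_0 = m_4 = 0.
Hence m_0 = 0, m_1 = -435/14, m_2 = 198/7, m_3 = 111/14, m_4 = 0.
On [2, 3], S(x) = 9 - 131/14·(x - 2) - 435/28·(x - 2)² + 277/28·(x - 2)³.
With (x - 2) = 1/2: S(5/2) = 375/224.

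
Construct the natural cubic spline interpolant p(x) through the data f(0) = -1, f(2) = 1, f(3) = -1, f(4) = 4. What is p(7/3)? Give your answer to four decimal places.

0.0596

Write σ_i for p''(x_i). With h_i = 2, 1, 1 and divided differences Δ_i = 1, -2, 5, the continuity of p' gives the tridiagonal system
  2·σ_0 + 6·σ_1 + 1·σ_2 = 6(Δ_1 - Δ_0) = -18
  1·σ_1 + 4·σ_2 + 1·σ_3 = 6(Δ_2 - Δ_1) = 42
Natural end conditions: σ_0 = σ_3 = 0.
Hence σ_0 = 0, σ_1 = -114/23, σ_2 = 270/23, σ_3 = 0.
On [2, 3], p(x) = 1 - 53/23·(x - 2) - 57/23·(x - 2)² + 64/23·(x - 2)³.
With (x - 2) = 1/3: p(7/3) = 37/621.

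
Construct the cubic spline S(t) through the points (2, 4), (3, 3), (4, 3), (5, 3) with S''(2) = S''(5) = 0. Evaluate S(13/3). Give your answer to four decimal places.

3.0247

With M_i denoting the second derivative at x_i, h_i = 1, 1, 1, and Δ_i = (y_(i+1) − y_i)/h_i = -1, 0, 0:
  1·M_0 + 4·M_1 + 1·M_2 = 6(Δ_1 - Δ_0) = 6
  1·M_1 + 4·M_2 + 1·M_3 = 6(Δ_2 - Δ_1) = 0
Natural end conditions: M_0 = M_3 = 0.
Hence M_0 = 0, M_1 = 8/5, M_2 = -2/5, M_3 = 0.
On [4, 5], S(t) = 3 + 2/15·(t - 4) - 1/5·(t - 4)² + 1/15·(t - 4)³.
With (t - 4) = 1/3: S(13/3) = 245/81.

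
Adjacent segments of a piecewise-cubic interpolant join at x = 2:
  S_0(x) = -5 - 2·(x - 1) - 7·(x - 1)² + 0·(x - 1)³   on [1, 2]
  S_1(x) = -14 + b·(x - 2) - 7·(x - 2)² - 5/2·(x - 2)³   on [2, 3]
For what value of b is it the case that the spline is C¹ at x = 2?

-16

S_0'(x) = -2 - 14·(x - 1) + 0·(x - 1)², so S_0'(2) = -16. On the right, S_1'(2) = b, so b = -16.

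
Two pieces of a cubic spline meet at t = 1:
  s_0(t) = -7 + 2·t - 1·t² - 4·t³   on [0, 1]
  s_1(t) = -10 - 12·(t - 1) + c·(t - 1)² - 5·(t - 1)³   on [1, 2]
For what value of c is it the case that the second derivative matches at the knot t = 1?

s_0''(t) = -2 - 24·t, so s_0''(1) = -26. On the right, s_1''(1) = 2c, so c = -13.

-13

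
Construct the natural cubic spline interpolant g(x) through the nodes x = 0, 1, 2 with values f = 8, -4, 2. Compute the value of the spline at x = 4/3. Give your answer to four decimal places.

-3.6667

Write m_i for g''(x_i). With h_i = 1, 1 and divided differences Δ_i = -12, 6, the continuity of g' gives the tridiagonal system
  1·m_0 + 4·m_1 + 1·m_2 = 6(Δ_1 - Δ_0) = 108
Natural end conditions: m_0 = m_2 = 0.
Solving: m_0 = 0, m_1 = 27, m_2 = 0.
On [1, 2], g(x) = -4 - 3·(x - 1) + 27/2·(x - 1)² - 9/2·(x - 1)³.
With (x - 1) = 1/3: g(4/3) = -11/3.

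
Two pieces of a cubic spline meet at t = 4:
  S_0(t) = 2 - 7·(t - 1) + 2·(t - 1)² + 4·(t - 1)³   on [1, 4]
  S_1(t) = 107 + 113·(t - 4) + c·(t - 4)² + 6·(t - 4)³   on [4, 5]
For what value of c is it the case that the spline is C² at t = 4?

S_0''(t) = 4 + 24·(t - 1), so S_0''(4) = 76. On the right, S_1''(4) = 2c, so c = 38.

38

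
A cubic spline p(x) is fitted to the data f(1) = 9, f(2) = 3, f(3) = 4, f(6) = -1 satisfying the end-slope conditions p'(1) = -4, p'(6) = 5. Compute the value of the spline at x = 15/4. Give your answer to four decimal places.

2.9375

Write m_i for p''(x_i). With h_i = 1, 1, 3 and divided differences Δ_i = -6, 1, -5/3, the continuity of p' gives the tridiagonal system
  1·m_0 + 4·m_1 + 1·m_2 = 6(Δ_1 - Δ_0) = 42
  1·m_1 + 8·m_2 + 3·m_3 = 6(Δ_2 - Δ_1) = -16
Clamped end conditions give two more equations: 2h_0·m_0 + h_0·m_1 = 6(Δ_0 - p'(1)) = -12 and h_2·m_2 + 2h_2·m_3 = 6(p'(6) - Δ_2) = 40.
Hence m_0 = -14, m_1 = 16, m_2 = -8, m_3 = 32/3.
On [3, 6], p(x) = 4 + 1·(x - 3) - 4·(x - 3)² + 28/27·(x - 3)³.
With (x - 3) = 3/4: p(15/4) = 47/16.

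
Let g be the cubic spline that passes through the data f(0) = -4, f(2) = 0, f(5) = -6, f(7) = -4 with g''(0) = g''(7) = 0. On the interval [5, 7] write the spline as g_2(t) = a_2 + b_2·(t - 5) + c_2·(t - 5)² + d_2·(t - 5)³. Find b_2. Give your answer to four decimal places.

-0.8462

Put m_i = g'' at the i-th knot. Here h = (2, 3, 2) and Δ = (2, -2, 1), so the interior equations h_(i-1)·m_(i-1) + 2(h_(i-1)+h_i)·m_i + h_i·m_(i+1) = 6(Δ_i − Δ_(i-1)) read
  2·m_0 + 10·m_1 + 3·m_2 = 6(Δ_1 - Δ_0) = -24
  3·m_1 + 10·m_2 + 2·m_3 = 6(Δ_2 - Δ_1) = 18
Natural end conditions: m_0 = m_3 = 0.
Solving the tridiagonal system: m_0 = 0, m_1 = -42/13, m_2 = 36/13, m_3 = 0.
On [5, 7], with g_2(t) = a_2 + b_2·(t - 5) + c_2·(t - 5)² + d_2·(t - 5)³: c_2 = m_2/2 = 18/13, d_2 = (m_3 - m_2)/(6h_2) = -3/13, b_2 = Δ_2 - h_2(2m_2 + m_3)/6 = -11/13.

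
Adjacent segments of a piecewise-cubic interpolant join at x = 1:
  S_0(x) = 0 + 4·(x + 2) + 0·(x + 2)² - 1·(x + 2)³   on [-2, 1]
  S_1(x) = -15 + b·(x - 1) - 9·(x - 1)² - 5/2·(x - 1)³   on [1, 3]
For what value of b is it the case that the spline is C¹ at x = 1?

S_0'(x) = 4 + 0·(x + 2) - 3·(x + 2)², so S_0'(1) = -23. On the right, S_1'(1) = b, so b = -23.

-23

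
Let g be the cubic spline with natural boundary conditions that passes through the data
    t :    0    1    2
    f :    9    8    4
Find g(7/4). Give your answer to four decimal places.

Let m_i = g''(x_i). Step sizes h_i = 1, 1; slopes of the chords Δ_i = (y_(i+1) - y_i)/h_i = -1, -4.
  1·m_0 + 4·m_1 + 1·m_2 = 6(Δ_1 - Δ_0) = -18
Natural end conditions: m_0 = m_2 = 0.
Forward elimination and back-substitution give m_0 = 0, m_1 = -9/2, m_2 = 0.
On [1, 2], g(t) = 8 - 5/2·(t - 1) - 9/4·(t - 1)² + 3/4·(t - 1)³.
With (t - 1) = 3/4: g(7/4) = 1325/256.

5.1758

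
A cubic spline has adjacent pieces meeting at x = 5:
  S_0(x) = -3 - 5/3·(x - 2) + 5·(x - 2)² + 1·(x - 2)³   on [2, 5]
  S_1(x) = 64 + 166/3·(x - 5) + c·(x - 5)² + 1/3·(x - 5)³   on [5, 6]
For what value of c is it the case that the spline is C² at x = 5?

S_0''(x) = 10 + 6·(x - 2), so S_0''(5) = 28. On the right, S_1''(5) = 2c, so c = 14.

14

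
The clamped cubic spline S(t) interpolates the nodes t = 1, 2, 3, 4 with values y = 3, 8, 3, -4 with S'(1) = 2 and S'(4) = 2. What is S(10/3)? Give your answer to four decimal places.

Let σ_i = S''(x_i). Step sizes h_i = 1, 1, 1; slopes of the chords Δ_i = (y_(i+1) - y_i)/h_i = 5, -5, -7.
  1·σ_0 + 4·σ_1 + 1·σ_2 = 6(Δ_1 - Δ_0) = -60
  1·σ_1 + 4·σ_2 + 1·σ_3 = 6(Δ_2 - Δ_1) = -12
Clamped end conditions give two more equations: 2h_0·σ_0 + h_0·σ_1 = 6(Δ_0 - S'(1)) = 18 and h_2·σ_2 + 2h_2·σ_3 = 6(S'(4) - Δ_2) = 54.
Solving: σ_0 = 18, σ_1 = -18, σ_2 = -6, σ_3 = 30.
On [3, 4], S(t) = 3 - 10·(t - 3) - 3·(t - 3)² + 6·(t - 3)³.
With (t - 3) = 1/3: S(10/3) = -4/9.

-0.4444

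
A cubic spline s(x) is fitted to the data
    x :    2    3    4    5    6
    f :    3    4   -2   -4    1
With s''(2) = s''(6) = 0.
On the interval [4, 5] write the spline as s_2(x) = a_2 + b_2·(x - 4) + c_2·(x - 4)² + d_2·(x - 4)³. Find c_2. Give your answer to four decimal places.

Write m_i for s''(x_i). With h_i = 1, 1, 1, 1 and divided differences Δ_i = 1, -6, -2, 5, the continuity of s' gives the tridiagonal system
  1·m_0 + 4·m_1 + 1·m_2 = 6(Δ_1 - Δ_0) = -42
  1·m_1 + 4·m_2 + 1·m_3 = 6(Δ_2 - Δ_1) = 24
  1·m_2 + 4·m_3 + 1·m_4 = 6(Δ_3 - Δ_2) = 42
Natural end conditions: m_0 = m_4 = 0.
Hence m_0 = 0, m_1 = -171/14, m_2 = 48/7, m_3 = 123/14, m_4 = 0.
On [4, 5], with s_2(x) = a_2 + b_2·(x - 4) + c_2·(x - 4)² + d_2·(x - 4)³: c_2 = m_2/2 = 24/7, d_2 = (m_3 - m_2)/(6h_2) = 9/28, b_2 = Δ_2 - h_2(2m_2 + m_3)/6 = -23/4.

3.4286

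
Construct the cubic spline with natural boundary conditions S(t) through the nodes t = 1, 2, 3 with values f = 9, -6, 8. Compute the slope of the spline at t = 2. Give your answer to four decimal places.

Write m_i for S''(x_i). With h_i = 1, 1 and divided differences Δ_i = -15, 14, the continuity of S' gives the tridiagonal system
  1·m_0 + 4·m_1 + 1·m_2 = 6(Δ_1 - Δ_0) = 174
Natural end conditions: m_0 = m_2 = 0.
Solving the tridiagonal system: m_0 = 0, m_1 = 87/2, m_2 = 0.
On [2, 3], S'(t) = b_1 + 2c_1·(t - 2) + 3d_1·(t - 2)² with b_1 = Δ_1 - h_1(2m_1 + m_2)/6 = -1/2, c_1 = m_1/2 = 87/4, d_1 = (m_2 - m_1)/(6h_1) = -29/4. So S'(2) = -1/2.

-0.5000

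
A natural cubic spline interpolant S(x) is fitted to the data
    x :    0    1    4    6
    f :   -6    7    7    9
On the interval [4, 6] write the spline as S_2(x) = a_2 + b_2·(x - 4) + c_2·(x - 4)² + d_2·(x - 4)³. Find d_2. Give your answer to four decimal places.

-0.3310

With σ_i denoting the second derivative at x_i, h_i = 1, 3, 2, and Δ_i = (y_(i+1) − y_i)/h_i = 13, 0, 1:
  1·σ_0 + 8·σ_1 + 3·σ_2 = 6(Δ_1 - Δ_0) = -78
  3·σ_1 + 10·σ_2 + 2·σ_3 = 6(Δ_2 - Δ_1) = 6
Natural end conditions: σ_0 = σ_3 = 0.
Forward elimination and back-substitution give σ_0 = 0, σ_1 = -798/71, σ_2 = 282/71, σ_3 = 0.
On [4, 6], with S_2(x) = a_2 + b_2·(x - 4) + c_2·(x - 4)² + d_2·(x - 4)³: c_2 = σ_2/2 = 141/71, d_2 = (σ_3 - σ_2)/(6h_2) = -47/142, b_2 = Δ_2 - h_2(2σ_2 + σ_3)/6 = -117/71.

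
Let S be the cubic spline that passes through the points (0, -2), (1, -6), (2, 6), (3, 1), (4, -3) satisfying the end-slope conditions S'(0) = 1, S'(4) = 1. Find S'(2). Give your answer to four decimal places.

6.3571

Put m_i = S'' at the i-th knot. Here h = (1, 1, 1, 1) and Δ = (-4, 12, -5, -4), so the interior equations h_(i-1)·m_(i-1) + 2(h_(i-1)+h_i)·m_i + h_i·m_(i+1) = 6(Δ_i − Δ_(i-1)) read
  1·m_0 + 4·m_1 + 1·m_2 = 6(Δ_1 - Δ_0) = 96
  1·m_1 + 4·m_2 + 1·m_3 = 6(Δ_2 - Δ_1) = -102
  1·m_2 + 4·m_3 + 1·m_4 = 6(Δ_3 - Δ_2) = 6
Clamped end conditions give two more equations: 2h_0·m_0 + h_0·m_1 = 6(Δ_0 - S'(0)) = -30 and h_3·m_3 + 2h_3·m_4 = 6(S'(4) - Δ_3) = 30.
Hence m_0 = -1017/28, m_1 = 597/14, m_2 = -153/4, m_3 = 117/14, m_4 = 303/28.
On [2, 3], S'(t) = b_2 + 2c_2·(t - 2) + 3d_2·(t - 2)² with b_2 = Δ_2 - h_2(2m_2 + m_3)/6 = 89/14, c_2 = m_2/2 = -153/8, d_2 = (m_3 - m_2)/(6h_2) = 435/56. So S'(2) = 89/14.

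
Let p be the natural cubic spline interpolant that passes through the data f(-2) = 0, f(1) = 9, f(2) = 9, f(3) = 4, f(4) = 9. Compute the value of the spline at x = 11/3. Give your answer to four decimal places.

Write σ_i for p''(x_i). With h_i = 3, 1, 1, 1 and divided differences Δ_i = 3, 0, -5, 5, the continuity of p' gives the tridiagonal system
  3·σ_0 + 8·σ_1 + 1·σ_2 = 6(Δ_1 - Δ_0) = -18
  1·σ_1 + 4·σ_2 + 1·σ_3 = 6(Δ_2 - Δ_1) = -30
  1·σ_2 + 4·σ_3 + 1·σ_4 = 6(Δ_3 - Δ_2) = 60
Natural end conditions: σ_0 = σ_4 = 0.
Solving the tridiagonal system: σ_0 = 0, σ_1 = -45/58, σ_2 = -342/29, σ_3 = 1041/58, σ_4 = 0.
On [3, 4], p(x) = 4 - 57/58·(x - 3) + 1041/116·(x - 3)² - 347/116·(x - 3)³.
With (x - 3) = 2/3: p(11/3) = 5048/783.

6.4470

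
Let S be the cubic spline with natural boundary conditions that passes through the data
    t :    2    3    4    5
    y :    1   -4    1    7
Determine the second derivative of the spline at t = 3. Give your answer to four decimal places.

15.6000

With m_i denoting the second derivative at x_i, h_i = 1, 1, 1, and Δ_i = (y_(i+1) − y_i)/h_i = -5, 5, 6:
  1·m_0 + 4·m_1 + 1·m_2 = 6(Δ_1 - Δ_0) = 60
  1·m_1 + 4·m_2 + 1·m_3 = 6(Δ_2 - Δ_1) = 6
Natural end conditions: m_0 = m_3 = 0.
Forward elimination and back-substitution give m_0 = 0, m_1 = 78/5, m_2 = -12/5, m_3 = 0.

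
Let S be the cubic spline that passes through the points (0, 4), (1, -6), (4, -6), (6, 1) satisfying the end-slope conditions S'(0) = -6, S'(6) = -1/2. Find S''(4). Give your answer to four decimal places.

0.5385

Put M_i = S'' at the i-th knot. Here h = (1, 3, 2) and Δ = (-10, 0, 7/2), so the interior equations h_(i-1)·M_(i-1) + 2(h_(i-1)+h_i)·M_i + h_i·M_(i+1) = 6(Δ_i − Δ_(i-1)) read
  1·M_0 + 8·M_1 + 3·M_2 = 6(Δ_1 - Δ_0) = 60
  3·M_1 + 10·M_2 + 2·M_3 = 6(Δ_2 - Δ_1) = 21
Clamped end conditions give two more equations: 2h_0·M_0 + h_0·M_1 = 6(Δ_0 - S'(0)) = -24 and h_2·M_2 + 2h_2·M_3 = 6(S'(6) - Δ_2) = -24.
Hence M_0 = -217/13, M_1 = 122/13, M_2 = 7/13, M_3 = -163/26.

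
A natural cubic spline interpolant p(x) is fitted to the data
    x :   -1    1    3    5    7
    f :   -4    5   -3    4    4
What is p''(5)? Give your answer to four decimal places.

-4.8750

Put M_i = p'' at the i-th knot. Here h = (2, 2, 2, 2) and Δ = (9/2, -4, 7/2, 0), so the interior equations h_(i-1)·M_(i-1) + 2(h_(i-1)+h_i)·M_i + h_i·M_(i+1) = 6(Δ_i − Δ_(i-1)) read
  2·M_0 + 8·M_1 + 2·M_2 = 6(Δ_1 - Δ_0) = -51
  2·M_1 + 8·M_2 + 2·M_3 = 6(Δ_2 - Δ_1) = 45
  2·M_2 + 8·M_3 + 2·M_4 = 6(Δ_3 - Δ_2) = -21
Natural end conditions: M_0 = M_4 = 0.
Hence M_0 = 0, M_1 = -69/8, M_2 = 9, M_3 = -39/8, M_4 = 0.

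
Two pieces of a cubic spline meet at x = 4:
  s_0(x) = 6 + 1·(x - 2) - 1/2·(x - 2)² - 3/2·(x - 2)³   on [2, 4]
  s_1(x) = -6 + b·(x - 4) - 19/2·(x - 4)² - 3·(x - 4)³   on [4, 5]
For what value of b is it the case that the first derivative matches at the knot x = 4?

s_0'(x) = 1 - 1·(x - 2) - 9/2·(x - 2)², so s_0'(4) = -19. On the right, s_1'(4) = b, so b = -19.

-19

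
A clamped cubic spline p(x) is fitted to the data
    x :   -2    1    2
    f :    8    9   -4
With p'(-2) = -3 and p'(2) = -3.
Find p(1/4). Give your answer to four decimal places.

Let m_i = p''(x_i). Step sizes h_i = 3, 1; slopes of the chords Δ_i = (y_(i+1) - y_i)/h_i = 1/3, -13.
  3·m_0 + 8·m_1 + 1·m_2 = 6(Δ_1 - Δ_0) = -80
Clamped end conditions give two more equations: 2h_0·m_0 + h_0·m_1 = 6(Δ_0 - p'(-2)) = 20 and h_1·m_1 + 2h_1·m_2 = 6(p'(2) - Δ_1) = 60.
Solving the tridiagonal system: m_0 = 40/3, m_1 = -20, m_2 = 40.
On [-2, 1], p(x) = 8 - 3·(x + 2) + 20/3·(x + 2)² - 50/27·(x + 2)³.
With (x + 2) = 9/4: p(1/4) = 445/32.

13.9063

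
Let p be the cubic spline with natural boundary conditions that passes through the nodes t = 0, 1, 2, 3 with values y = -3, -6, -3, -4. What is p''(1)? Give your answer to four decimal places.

Put σ_i = p'' at the i-th knot. Here h = (1, 1, 1) and Δ = (-3, 3, -1), so the interior equations h_(i-1)·σ_(i-1) + 2(h_(i-1)+h_i)·σ_i + h_i·σ_(i+1) = 6(Δ_i − Δ_(i-1)) read
  1·σ_0 + 4·σ_1 + 1·σ_2 = 6(Δ_1 - Δ_0) = 36
  1·σ_1 + 4·σ_2 + 1·σ_3 = 6(Δ_2 - Δ_1) = -24
Natural end conditions: σ_0 = σ_3 = 0.
Solving: σ_0 = 0, σ_1 = 56/5, σ_2 = -44/5, σ_3 = 0.

11.2000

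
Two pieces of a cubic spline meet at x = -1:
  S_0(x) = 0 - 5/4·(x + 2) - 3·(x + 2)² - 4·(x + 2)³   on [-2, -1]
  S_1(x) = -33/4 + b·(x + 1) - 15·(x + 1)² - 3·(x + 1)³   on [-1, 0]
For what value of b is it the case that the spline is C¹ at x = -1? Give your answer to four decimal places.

-19.2500

S_0'(x) = -5/4 - 6·(x + 2) - 12·(x + 2)², so S_0'(-1) = -77/4. On the right, S_1'(-1) = b, so b = -77/4.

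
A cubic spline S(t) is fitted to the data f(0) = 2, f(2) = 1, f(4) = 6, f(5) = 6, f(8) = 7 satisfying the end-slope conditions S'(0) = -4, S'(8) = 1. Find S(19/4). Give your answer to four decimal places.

6.0996

With M_i denoting the second derivative at x_i, h_i = 2, 2, 1, 3, and Δ_i = (y_(i+1) − y_i)/h_i = -1/2, 5/2, 0, 1/3:
  2·M_0 + 8·M_1 + 2·M_2 = 6(Δ_1 - Δ_0) = 18
  2·M_1 + 6·M_2 + 1·M_3 = 6(Δ_2 - Δ_1) = -15
  1·M_2 + 8·M_3 + 3·M_4 = 6(Δ_3 - Δ_2) = 2
Clamped end conditions give two more equations: 2h_0·M_0 + h_0·M_1 = 6(Δ_0 - S'(0)) = 21 and h_3·M_3 + 2h_3·M_4 = 6(S'(8) - Δ_3) = 4.
Solving: M_0 = 17/4, M_1 = 2, M_2 = -13/4, M_3 = 1/2, M_4 = 5/12.
On [4, 5], S(t) = 6 + 1·(t - 4) - 13/8·(t - 4)² + 5/8·(t - 4)³.
With (t - 4) = 3/4: S(19/4) = 3123/512.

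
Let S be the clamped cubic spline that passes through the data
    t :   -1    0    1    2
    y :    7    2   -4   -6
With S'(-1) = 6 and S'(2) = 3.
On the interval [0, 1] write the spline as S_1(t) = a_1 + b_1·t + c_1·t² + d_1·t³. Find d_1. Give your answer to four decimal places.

-1.2000

Let M_i = S''(x_i). Step sizes h_i = 1, 1, 1; slopes of the chords Δ_i = (y_(i+1) - y_i)/h_i = -5, -6, -2.
  1·M_0 + 4·M_1 + 1·M_2 = 6(Δ_1 - Δ_0) = -6
  1·M_1 + 4·M_2 + 1·M_3 = 6(Δ_2 - Δ_1) = 24
Clamped end conditions give two more equations: 2h_0·M_0 + h_0·M_1 = 6(Δ_0 - S'(-1)) = -66 and h_2·M_2 + 2h_2·M_3 = 6(S'(2) - Δ_2) = 30.
Solving the tridiagonal system: M_0 = -184/5, M_1 = 38/5, M_2 = 2/5, M_3 = 74/5.
On [0, 1], with S_1(t) = a_1 + b_1·t + c_1·t² + d_1·t³: c_1 = M_1/2 = 19/5, d_1 = (M_2 - M_1)/(6h_1) = -6/5, b_1 = Δ_1 - h_1(2M_1 + M_2)/6 = -43/5.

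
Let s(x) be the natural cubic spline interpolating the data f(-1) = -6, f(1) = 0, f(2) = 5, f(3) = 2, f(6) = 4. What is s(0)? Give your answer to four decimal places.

Write σ_i for s''(x_i). With h_i = 2, 1, 1, 3 and divided differences Δ_i = 3, 5, -3, 2/3, the continuity of s' gives the tridiagonal system
  2·σ_0 + 6·σ_1 + 1·σ_2 = 6(Δ_1 - Δ_0) = 12
  1·σ_1 + 4·σ_2 + 1·σ_3 = 6(Δ_2 - Δ_1) = -48
  1·σ_2 + 8·σ_3 + 3·σ_4 = 6(Δ_3 - Δ_2) = 22
Natural end conditions: σ_0 = σ_4 = 0.
Solving the tridiagonal system: σ_0 = 0, σ_1 = 389/89, σ_2 = -1266/89, σ_3 = 403/89, σ_4 = 0.
On [-1, 1], s(x) = -6 + 412/267·(x + 1) + 0·(x + 1)² + 389/1068·(x + 1)³.
With (x + 1) = 1: s(0) = -1457/356.

-4.0927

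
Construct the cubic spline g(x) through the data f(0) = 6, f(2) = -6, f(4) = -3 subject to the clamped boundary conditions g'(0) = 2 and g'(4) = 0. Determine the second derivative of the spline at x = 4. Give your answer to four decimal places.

-8.3750

With m_i denoting the second derivative at x_i, h_i = 2, 2, and Δ_i = (y_(i+1) − y_i)/h_i = -6, 3/2:
  2·m_0 + 8·m_1 + 2·m_2 = 6(Δ_1 - Δ_0) = 45
Clamped end conditions give two more equations: 2h_0·m_0 + h_0·m_1 = 6(Δ_0 - g'(0)) = -48 and h_1·m_1 + 2h_1·m_2 = 6(g'(4) - Δ_1) = -9.
Forward elimination and back-substitution give m_0 = -145/8, m_1 = 49/4, m_2 = -67/8.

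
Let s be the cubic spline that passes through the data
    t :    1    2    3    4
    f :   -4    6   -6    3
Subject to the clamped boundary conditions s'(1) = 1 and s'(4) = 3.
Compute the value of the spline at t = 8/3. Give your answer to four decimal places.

-2.5630

Write M_i for s''(x_i). With h_i = 1, 1, 1 and divided differences Δ_i = 10, -12, 9, the continuity of s' gives the tridiagonal system
  1·M_0 + 4·M_1 + 1·M_2 = 6(Δ_1 - Δ_0) = -132
  1·M_1 + 4·M_2 + 1·M_3 = 6(Δ_2 - Δ_1) = 126
Clamped end conditions give two more equations: 2h_0·M_0 + h_0·M_1 = 6(Δ_0 - s'(1)) = 54 and h_2·M_2 + 2h_2·M_3 = 6(s'(4) - Δ_2) = -36.
Solving the tridiagonal system: M_0 = 872/15, M_1 = -934/15, M_2 = 884/15, M_3 = -712/15.
On [2, 3], s(t) = 6 - 16/15·(t - 2) - 467/15·(t - 2)² + 101/5·(t - 2)³.
With (t - 2) = 2/3: s(8/3) = -346/135.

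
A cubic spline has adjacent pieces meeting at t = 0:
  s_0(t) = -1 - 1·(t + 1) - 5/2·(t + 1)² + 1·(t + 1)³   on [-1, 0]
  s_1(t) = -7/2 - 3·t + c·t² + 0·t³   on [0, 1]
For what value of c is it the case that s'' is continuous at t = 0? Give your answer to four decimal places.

0.5000

s_0''(t) = -5 + 6·(t + 1), so s_0''(0) = 1. On the right, s_1''(0) = 2c, so c = 1/2.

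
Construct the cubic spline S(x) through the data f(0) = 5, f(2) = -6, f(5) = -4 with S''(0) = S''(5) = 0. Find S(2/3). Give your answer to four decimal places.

Let m_i = S''(x_i). Step sizes h_i = 2, 3; slopes of the chords Δ_i = (y_(i+1) - y_i)/h_i = -11/2, 2/3.
  2·m_0 + 10·m_1 + 3·m_2 = 6(Δ_1 - Δ_0) = 37
Natural end conditions: m_0 = m_2 = 0.
Hence m_0 = 0, m_1 = 37/10, m_2 = 0.
On [0, 2], S(x) = 5 - 101/15·x + 0·x² + 37/120·x³.
With x = 2/3: S(2/3) = 244/405.

0.6025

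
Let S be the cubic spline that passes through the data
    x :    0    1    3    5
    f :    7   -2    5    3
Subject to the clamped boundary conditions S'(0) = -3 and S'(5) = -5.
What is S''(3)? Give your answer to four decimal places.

Put σ_i = S'' at the i-th knot. Here h = (1, 2, 2) and Δ = (-9, 7/2, -1), so the interior equations h_(i-1)·σ_(i-1) + 2(h_(i-1)+h_i)·σ_i + h_i·σ_(i+1) = 6(Δ_i − Δ_(i-1)) read
  1·σ_0 + 6·σ_1 + 2·σ_2 = 6(Δ_1 - Δ_0) = 75
  2·σ_1 + 8·σ_2 + 2·σ_3 = 6(Δ_2 - Δ_1) = -27
Clamped end conditions give two more equations: 2h_0·σ_0 + h_0·σ_1 = 6(Δ_0 - S'(0)) = -36 and h_2·σ_2 + 2h_2·σ_3 = 6(S'(5) - Δ_2) = -24.
Solving: σ_0 = -641/23, σ_1 = 454/23, σ_2 = -179/23, σ_3 = -97/46.

-7.7826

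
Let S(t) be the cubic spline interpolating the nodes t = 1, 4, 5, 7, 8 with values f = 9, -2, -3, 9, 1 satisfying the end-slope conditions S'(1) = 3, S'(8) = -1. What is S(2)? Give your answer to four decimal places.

Put m_i = S'' at the i-th knot. Here h = (3, 1, 2, 1) and Δ = (-11/3, -1, 6, -8), so the interior equations h_(i-1)·m_(i-1) + 2(h_(i-1)+h_i)·m_i + h_i·m_(i+1) = 6(Δ_i − Δ_(i-1)) read
  3·m_0 + 8·m_1 + 1·m_2 = 6(Δ_1 - Δ_0) = 16
  1·m_1 + 6·m_2 + 2·m_3 = 6(Δ_2 - Δ_1) = 42
  2·m_2 + 6·m_3 + 1·m_4 = 6(Δ_3 - Δ_2) = -84
Clamped end conditions give two more equations: 2h_0·m_0 + h_0·m_1 = 6(Δ_0 - S'(1)) = -40 and h_3·m_3 + 2h_3·m_4 = 6(S'(8) - Δ_3) = 42.
Solving: m_0 = -3043/366, m_1 = 201/61, m_2 = 1779/122, m_3 = -1488/61, m_4 = 2025/61.
On [1, 4], S(t) = 9 + 3·(t - 1) - 3043/732·(t - 1)² + 4249/6588·(t - 1)³.
With (t - 1) = 1: S(2) = 27959/3294.

8.4879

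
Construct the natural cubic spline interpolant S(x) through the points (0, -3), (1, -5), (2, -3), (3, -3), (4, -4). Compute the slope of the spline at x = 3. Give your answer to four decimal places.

With M_i denoting the second derivative at x_i, h_i = 1, 1, 1, 1, and Δ_i = (y_(i+1) − y_i)/h_i = -2, 2, 0, -1:
  1·M_0 + 4·M_1 + 1·M_2 = 6(Δ_1 - Δ_0) = 24
  1·M_1 + 4·M_2 + 1·M_3 = 6(Δ_2 - Δ_1) = -12
  1·M_2 + 4·M_3 + 1·M_4 = 6(Δ_3 - Δ_2) = -6
Natural end conditions: M_0 = M_4 = 0.
Solving: M_0 = 0, M_1 = 201/28, M_2 = -33/7, M_3 = -9/28, M_4 = 0.
On [3, 4], S'(x) = b_3 + 2c_3·(x - 3) + 3d_3·(x - 3)² with b_3 = Δ_3 - h_3(2M_3 + M_4)/6 = -25/28, c_3 = M_3/2 = -9/56, d_3 = (M_4 - M_3)/(6h_3) = 3/56. So S'(3) = -25/28.

-0.8929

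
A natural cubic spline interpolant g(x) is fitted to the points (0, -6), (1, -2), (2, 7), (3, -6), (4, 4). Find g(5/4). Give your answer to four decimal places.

With σ_i denoting the second derivative at x_i, h_i = 1, 1, 1, 1, and Δ_i = (y_(i+1) − y_i)/h_i = 4, 9, -13, 10:
  1·σ_0 + 4·σ_1 + 1·σ_2 = 6(Δ_1 - Δ_0) = 30
  1·σ_1 + 4·σ_2 + 1·σ_3 = 6(Δ_2 - Δ_1) = -132
  1·σ_2 + 4·σ_3 + 1·σ_4 = 6(Δ_3 - Δ_2) = 138
Natural end conditions: σ_0 = σ_4 = 0.
Forward elimination and back-substitution give σ_0 = 0, σ_1 = 279/14, σ_2 = -348/7, σ_3 = 657/14, σ_4 = 0.
On [1, 2], g(x) = -2 + 149/14·(x - 1) + 279/28·(x - 1)² - 325/28·(x - 1)³.
With (x - 1) = 1/4: g(5/4) = 1975/1792.

1.1021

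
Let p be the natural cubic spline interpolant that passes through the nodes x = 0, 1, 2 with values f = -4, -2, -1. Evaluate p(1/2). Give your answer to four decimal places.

-2.9063

Let M_i = p''(x_i). Step sizes h_i = 1, 1; slopes of the chords Δ_i = (y_(i+1) - y_i)/h_i = 2, 1.
  1·M_0 + 4·M_1 + 1·M_2 = 6(Δ_1 - Δ_0) = -6
Natural end conditions: M_0 = M_2 = 0.
Solving: M_0 = 0, M_1 = -3/2, M_2 = 0.
On [0, 1], p(x) = -4 + 9/4·x + 0·x² - 1/4·x³.
With x = 1/2: p(1/2) = -93/32.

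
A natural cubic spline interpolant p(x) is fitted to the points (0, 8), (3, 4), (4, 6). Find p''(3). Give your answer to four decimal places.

2.5000

Let M_i = p''(x_i). Step sizes h_i = 3, 1; slopes of the chords Δ_i = (y_(i+1) - y_i)/h_i = -4/3, 2.
  3·M_0 + 8·M_1 + 1·M_2 = 6(Δ_1 - Δ_0) = 20
Natural end conditions: M_0 = M_2 = 0.
Solving the tridiagonal system: M_0 = 0, M_1 = 5/2, M_2 = 0.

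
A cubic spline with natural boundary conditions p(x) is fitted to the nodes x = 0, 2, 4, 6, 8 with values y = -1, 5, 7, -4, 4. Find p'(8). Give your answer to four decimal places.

Put m_i = p'' at the i-th knot. Here h = (2, 2, 2, 2) and Δ = (3, 1, -11/2, 4), so the interior equations h_(i-1)·m_(i-1) + 2(h_(i-1)+h_i)·m_i + h_i·m_(i+1) = 6(Δ_i − Δ_(i-1)) read
  2·m_0 + 8·m_1 + 2·m_2 = 6(Δ_1 - Δ_0) = -12
  2·m_1 + 8·m_2 + 2·m_3 = 6(Δ_2 - Δ_1) = -39
  2·m_2 + 8·m_3 + 2·m_4 = 6(Δ_3 - Δ_2) = 57
Natural end conditions: m_0 = m_4 = 0.
Hence m_0 = 0, m_1 = 33/112, m_2 = -201/28, m_3 = 999/112, m_4 = 0.
On [6, 8], p'(x) = b_3 + 2c_3·(x - 6) + 3d_3·(x - 6)² with b_3 = Δ_3 - h_3(2m_3 + m_4)/6 = -109/56, c_3 = m_3/2 = 999/224, d_3 = (m_4 - m_3)/(6h_3) = -333/448. So p'(8) = 781/112.

6.9732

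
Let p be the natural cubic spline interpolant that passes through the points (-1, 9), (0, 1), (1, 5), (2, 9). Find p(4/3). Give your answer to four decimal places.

With m_i denoting the second derivative at x_i, h_i = 1, 1, 1, and Δ_i = (y_(i+1) − y_i)/h_i = -8, 4, 4:
  1·m_0 + 4·m_1 + 1·m_2 = 6(Δ_1 - Δ_0) = 72
  1·m_1 + 4·m_2 + 1·m_3 = 6(Δ_2 - Δ_1) = 0
Natural end conditions: m_0 = m_3 = 0.
Solving: m_0 = 0, m_1 = 96/5, m_2 = -24/5, m_3 = 0.
On [1, 2], p(x) = 5 + 28/5·(x - 1) - 12/5·(x - 1)² + 4/5·(x - 1)³.
With (x - 1) = 1/3: p(4/3) = 179/27.

6.6296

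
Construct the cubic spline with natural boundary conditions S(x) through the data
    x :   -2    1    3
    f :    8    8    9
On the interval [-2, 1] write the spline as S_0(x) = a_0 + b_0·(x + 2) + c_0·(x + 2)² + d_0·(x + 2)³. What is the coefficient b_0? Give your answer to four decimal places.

-0.1500

Put M_i = S'' at the i-th knot. Here h = (3, 2) and Δ = (0, 1/2), so the interior equations h_(i-1)·M_(i-1) + 2(h_(i-1)+h_i)·M_i + h_i·M_(i+1) = 6(Δ_i − Δ_(i-1)) read
  3·M_0 + 10·M_1 + 2·M_2 = 6(Δ_1 - Δ_0) = 3
Natural end conditions: M_0 = M_2 = 0.
Hence M_0 = 0, M_1 = 3/10, M_2 = 0.
On [-2, 1], with S_0(x) = a_0 + b_0·(x + 2) + c_0·(x + 2)² + d_0·(x + 2)³: c_0 = M_0/2 = 0, d_0 = (M_1 - M_0)/(6h_0) = 1/60, b_0 = Δ_0 - h_0(2M_0 + M_1)/6 = -3/20.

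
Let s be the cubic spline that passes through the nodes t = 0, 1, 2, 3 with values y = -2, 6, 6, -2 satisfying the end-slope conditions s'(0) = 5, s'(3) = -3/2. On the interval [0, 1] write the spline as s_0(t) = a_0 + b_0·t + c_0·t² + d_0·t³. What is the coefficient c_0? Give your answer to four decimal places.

7.4333

With M_i denoting the second derivative at x_i, h_i = 1, 1, 1, and Δ_i = (y_(i+1) − y_i)/h_i = 8, 0, -8:
  1·M_0 + 4·M_1 + 1·M_2 = 6(Δ_1 - Δ_0) = -48
  1·M_1 + 4·M_2 + 1·M_3 = 6(Δ_2 - Δ_1) = -48
Clamped end conditions give two more equations: 2h_0·M_0 + h_0·M_1 = 6(Δ_0 - s'(0)) = 18 and h_2·M_2 + 2h_2·M_3 = 6(s'(3) - Δ_2) = 39.
Forward elimination and back-substitution give M_0 = 223/15, M_1 = -176/15, M_2 = -239/15, M_3 = 412/15.
On [0, 1], with s_0(t) = a_0 + b_0·t + c_0·t² + d_0·t³: c_0 = M_0/2 = 223/30, d_0 = (M_1 - M_0)/(6h_0) = -133/30, b_0 = Δ_0 - h_0(2M_0 + M_1)/6 = 5.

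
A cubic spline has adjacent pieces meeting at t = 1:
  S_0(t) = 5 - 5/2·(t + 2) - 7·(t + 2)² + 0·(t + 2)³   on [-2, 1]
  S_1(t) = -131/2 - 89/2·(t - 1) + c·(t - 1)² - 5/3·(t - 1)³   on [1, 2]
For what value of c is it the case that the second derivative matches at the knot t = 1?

-7

S_0''(t) = -14 + 0·(t + 2), so S_0''(1) = -14. On the right, S_1''(1) = 2c, so c = -7.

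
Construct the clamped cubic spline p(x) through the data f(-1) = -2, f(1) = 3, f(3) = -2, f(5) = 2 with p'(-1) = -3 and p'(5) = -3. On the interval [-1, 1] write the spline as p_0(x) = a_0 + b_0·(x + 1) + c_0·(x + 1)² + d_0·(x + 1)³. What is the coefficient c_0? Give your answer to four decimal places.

6.4000

Write M_i for p''(x_i). With h_i = 2, 2, 2 and divided differences Δ_i = 5/2, -5/2, 2, the continuity of p' gives the tridiagonal system
  2·M_0 + 8·M_1 + 2·M_2 = 6(Δ_1 - Δ_0) = -30
  2·M_1 + 8·M_2 + 2·M_3 = 6(Δ_2 - Δ_1) = 27
Clamped end conditions give two more equations: 2h_0·M_0 + h_0·M_1 = 6(Δ_0 - p'(-1)) = 33 and h_2·M_2 + 2h_2·M_3 = 6(p'(5) - Δ_2) = -30.
Hence M_0 = 64/5, M_1 = -91/10, M_2 = 43/5, M_3 = -59/5.
On [-1, 1], with p_0(x) = a_0 + b_0·(x + 1) + c_0·(x + 1)² + d_0·(x + 1)³: c_0 = M_0/2 = 32/5, d_0 = (M_1 - M_0)/(6h_0) = -73/40, b_0 = Δ_0 - h_0(2M_0 + M_1)/6 = -3.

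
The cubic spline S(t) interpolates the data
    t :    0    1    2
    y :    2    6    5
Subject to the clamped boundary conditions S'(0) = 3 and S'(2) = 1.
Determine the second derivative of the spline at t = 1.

Put M_i = S'' at the i-th knot. Here h = (1, 1) and Δ = (4, -1), so the interior equations h_(i-1)·M_(i-1) + 2(h_(i-1)+h_i)·M_i + h_i·M_(i+1) = 6(Δ_i − Δ_(i-1)) read
  1·M_0 + 4·M_1 + 1·M_2 = 6(Δ_1 - Δ_0) = -30
Clamped end conditions give two more equations: 2h_0·M_0 + h_0·M_1 = 6(Δ_0 - S'(0)) = 6 and h_1·M_1 + 2h_1·M_2 = 6(S'(2) - Δ_1) = 12.
Hence M_0 = 19/2, M_1 = -13, M_2 = 25/2.

-13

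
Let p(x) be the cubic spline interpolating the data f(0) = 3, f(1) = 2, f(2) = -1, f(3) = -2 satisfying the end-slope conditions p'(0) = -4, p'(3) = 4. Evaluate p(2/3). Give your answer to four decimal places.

Put M_i = p'' at the i-th knot. Here h = (1, 1, 1) and Δ = (-1, -3, -1), so the interior equations h_(i-1)·M_(i-1) + 2(h_(i-1)+h_i)·M_i + h_i·M_(i+1) = 6(Δ_i − Δ_(i-1)) read
  1·M_0 + 4·M_1 + 1·M_2 = 6(Δ_1 - Δ_0) = -12
  1·M_1 + 4·M_2 + 1·M_3 = 6(Δ_2 - Δ_1) = 12
Clamped end conditions give two more equations: 2h_0·M_0 + h_0·M_1 = 6(Δ_0 - p'(0)) = 18 and h_2·M_2 + 2h_2·M_3 = 6(p'(3) - Δ_2) = 30.
Hence M_0 = 182/15, M_1 = -94/15, M_2 = 14/15, M_3 = 218/15.
On [0, 1], p(x) = 3 - 4·x + 91/15·x² - 46/15·x³.
With x = 2/3: p(2/3) = 859/405.

2.1210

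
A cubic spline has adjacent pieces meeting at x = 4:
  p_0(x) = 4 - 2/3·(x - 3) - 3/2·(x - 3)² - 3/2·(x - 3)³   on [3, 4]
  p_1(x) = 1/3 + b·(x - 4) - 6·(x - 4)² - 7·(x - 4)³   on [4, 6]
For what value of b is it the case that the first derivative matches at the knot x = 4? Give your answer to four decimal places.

p_0'(x) = -2/3 - 3·(x - 3) - 9/2·(x - 3)², so p_0'(4) = -49/6. On the right, p_1'(4) = b, so b = -49/6.

-8.1667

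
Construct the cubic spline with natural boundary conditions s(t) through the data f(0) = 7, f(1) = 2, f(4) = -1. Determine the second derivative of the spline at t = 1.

With M_i denoting the second derivative at x_i, h_i = 1, 3, and Δ_i = (y_(i+1) − y_i)/h_i = -5, -1:
  1·M_0 + 8·M_1 + 3·M_2 = 6(Δ_1 - Δ_0) = 24
Natural end conditions: M_0 = M_2 = 0.
Solving: M_0 = 0, M_1 = 3, M_2 = 0.

3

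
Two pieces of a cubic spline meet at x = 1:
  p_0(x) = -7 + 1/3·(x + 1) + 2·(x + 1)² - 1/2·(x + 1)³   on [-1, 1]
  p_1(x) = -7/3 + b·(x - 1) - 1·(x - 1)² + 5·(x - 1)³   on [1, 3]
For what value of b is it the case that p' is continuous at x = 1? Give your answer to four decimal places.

p_0'(x) = 1/3 + 4·(x + 1) - 3/2·(x + 1)², so p_0'(1) = 7/3. On the right, p_1'(1) = b, so b = 7/3.

2.3333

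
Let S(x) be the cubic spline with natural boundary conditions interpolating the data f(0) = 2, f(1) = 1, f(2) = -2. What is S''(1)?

-3

Let m_i = S''(x_i). Step sizes h_i = 1, 1; slopes of the chords Δ_i = (y_(i+1) - y_i)/h_i = -1, -3.
  1·m_0 + 4·m_1 + 1·m_2 = 6(Δ_1 - Δ_0) = -12
Natural end conditions: m_0 = m_2 = 0.
Solving: m_0 = 0, m_1 = -3, m_2 = 0.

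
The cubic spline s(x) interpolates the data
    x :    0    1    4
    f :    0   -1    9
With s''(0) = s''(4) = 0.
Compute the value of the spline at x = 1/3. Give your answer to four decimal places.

Write M_i for s''(x_i). With h_i = 1, 3 and divided differences Δ_i = -1, 10/3, the continuity of s' gives the tridiagonal system
  1·M_0 + 8·M_1 + 3·M_2 = 6(Δ_1 - Δ_0) = 26
Natural end conditions: M_0 = M_2 = 0.
Forward elimination and back-substitution give M_0 = 0, M_1 = 13/4, M_2 = 0.
On [0, 1], s(x) = 0 - 37/24·x + 0·x² + 13/24·x³.
With x = 1/3: s(1/3) = -40/81.

-0.4938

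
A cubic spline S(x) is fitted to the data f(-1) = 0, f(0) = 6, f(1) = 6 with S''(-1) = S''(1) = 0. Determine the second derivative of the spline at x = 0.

With σ_i denoting the second derivative at x_i, h_i = 1, 1, and Δ_i = (y_(i+1) − y_i)/h_i = 6, 0:
  1·σ_0 + 4·σ_1 + 1·σ_2 = 6(Δ_1 - Δ_0) = -36
Natural end conditions: σ_0 = σ_2 = 0.
Hence σ_0 = 0, σ_1 = -9, σ_2 = 0.

-9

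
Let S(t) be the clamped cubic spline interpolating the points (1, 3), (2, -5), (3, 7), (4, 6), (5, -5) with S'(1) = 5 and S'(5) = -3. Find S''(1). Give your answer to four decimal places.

-65.8571

Let M_i = S''(x_i). Step sizes h_i = 1, 1, 1, 1; slopes of the chords Δ_i = (y_(i+1) - y_i)/h_i = -8, 12, -1, -11.
  1·M_0 + 4·M_1 + 1·M_2 = 6(Δ_1 - Δ_0) = 120
  1·M_1 + 4·M_2 + 1·M_3 = 6(Δ_2 - Δ_1) = -78
  1·M_2 + 4·M_3 + 1·M_4 = 6(Δ_3 - Δ_2) = -60
Clamped end conditions give two more equations: 2h_0·M_0 + h_0·M_1 = 6(Δ_0 - S'(1)) = -78 and h_3·M_3 + 2h_3·M_4 = 6(S'(5) - Δ_3) = 48.
Forward elimination and back-substitution give M_0 = -461/7, M_1 = 376/7, M_2 = -29, M_3 = -110/7, M_4 = 223/7.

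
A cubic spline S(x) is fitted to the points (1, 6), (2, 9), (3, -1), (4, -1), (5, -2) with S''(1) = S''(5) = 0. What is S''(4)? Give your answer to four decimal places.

-7.2857

Let M_i = S''(x_i). Step sizes h_i = 1, 1, 1, 1; slopes of the chords Δ_i = (y_(i+1) - y_i)/h_i = 3, -10, 0, -1.
  1·M_0 + 4·M_1 + 1·M_2 = 6(Δ_1 - Δ_0) = -78
  1·M_1 + 4·M_2 + 1·M_3 = 6(Δ_2 - Δ_1) = 60
  1·M_2 + 4·M_3 + 1·M_4 = 6(Δ_3 - Δ_2) = -6
Natural end conditions: M_0 = M_4 = 0.
Hence M_0 = 0, M_1 = -177/7, M_2 = 162/7, M_3 = -51/7, M_4 = 0.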